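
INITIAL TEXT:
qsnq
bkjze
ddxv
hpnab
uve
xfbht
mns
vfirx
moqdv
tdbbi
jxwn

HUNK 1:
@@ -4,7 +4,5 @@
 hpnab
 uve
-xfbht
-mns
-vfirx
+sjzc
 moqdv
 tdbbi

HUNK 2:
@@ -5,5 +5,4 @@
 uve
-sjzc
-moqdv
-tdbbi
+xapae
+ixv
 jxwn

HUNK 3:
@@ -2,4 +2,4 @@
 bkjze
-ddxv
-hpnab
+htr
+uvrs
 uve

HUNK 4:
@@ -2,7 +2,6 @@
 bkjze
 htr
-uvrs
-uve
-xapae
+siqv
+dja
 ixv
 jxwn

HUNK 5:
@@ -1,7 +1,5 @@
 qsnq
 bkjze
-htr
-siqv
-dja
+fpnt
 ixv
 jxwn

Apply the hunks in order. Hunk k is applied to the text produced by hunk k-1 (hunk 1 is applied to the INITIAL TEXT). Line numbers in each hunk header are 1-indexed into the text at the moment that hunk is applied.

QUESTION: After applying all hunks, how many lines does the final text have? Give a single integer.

Answer: 5

Derivation:
Hunk 1: at line 4 remove [xfbht,mns,vfirx] add [sjzc] -> 9 lines: qsnq bkjze ddxv hpnab uve sjzc moqdv tdbbi jxwn
Hunk 2: at line 5 remove [sjzc,moqdv,tdbbi] add [xapae,ixv] -> 8 lines: qsnq bkjze ddxv hpnab uve xapae ixv jxwn
Hunk 3: at line 2 remove [ddxv,hpnab] add [htr,uvrs] -> 8 lines: qsnq bkjze htr uvrs uve xapae ixv jxwn
Hunk 4: at line 2 remove [uvrs,uve,xapae] add [siqv,dja] -> 7 lines: qsnq bkjze htr siqv dja ixv jxwn
Hunk 5: at line 1 remove [htr,siqv,dja] add [fpnt] -> 5 lines: qsnq bkjze fpnt ixv jxwn
Final line count: 5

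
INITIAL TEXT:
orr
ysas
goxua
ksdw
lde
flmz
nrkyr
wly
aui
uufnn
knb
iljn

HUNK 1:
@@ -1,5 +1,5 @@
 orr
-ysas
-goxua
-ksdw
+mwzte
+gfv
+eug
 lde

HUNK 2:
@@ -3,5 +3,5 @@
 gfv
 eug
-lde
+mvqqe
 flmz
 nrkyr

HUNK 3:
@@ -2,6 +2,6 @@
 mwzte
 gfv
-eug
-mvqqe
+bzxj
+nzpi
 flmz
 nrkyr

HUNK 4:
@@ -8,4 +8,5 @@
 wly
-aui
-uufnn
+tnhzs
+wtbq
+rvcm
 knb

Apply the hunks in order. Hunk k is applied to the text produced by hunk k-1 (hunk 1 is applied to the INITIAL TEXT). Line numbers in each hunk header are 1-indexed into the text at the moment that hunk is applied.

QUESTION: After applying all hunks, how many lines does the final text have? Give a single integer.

Hunk 1: at line 1 remove [ysas,goxua,ksdw] add [mwzte,gfv,eug] -> 12 lines: orr mwzte gfv eug lde flmz nrkyr wly aui uufnn knb iljn
Hunk 2: at line 3 remove [lde] add [mvqqe] -> 12 lines: orr mwzte gfv eug mvqqe flmz nrkyr wly aui uufnn knb iljn
Hunk 3: at line 2 remove [eug,mvqqe] add [bzxj,nzpi] -> 12 lines: orr mwzte gfv bzxj nzpi flmz nrkyr wly aui uufnn knb iljn
Hunk 4: at line 8 remove [aui,uufnn] add [tnhzs,wtbq,rvcm] -> 13 lines: orr mwzte gfv bzxj nzpi flmz nrkyr wly tnhzs wtbq rvcm knb iljn
Final line count: 13

Answer: 13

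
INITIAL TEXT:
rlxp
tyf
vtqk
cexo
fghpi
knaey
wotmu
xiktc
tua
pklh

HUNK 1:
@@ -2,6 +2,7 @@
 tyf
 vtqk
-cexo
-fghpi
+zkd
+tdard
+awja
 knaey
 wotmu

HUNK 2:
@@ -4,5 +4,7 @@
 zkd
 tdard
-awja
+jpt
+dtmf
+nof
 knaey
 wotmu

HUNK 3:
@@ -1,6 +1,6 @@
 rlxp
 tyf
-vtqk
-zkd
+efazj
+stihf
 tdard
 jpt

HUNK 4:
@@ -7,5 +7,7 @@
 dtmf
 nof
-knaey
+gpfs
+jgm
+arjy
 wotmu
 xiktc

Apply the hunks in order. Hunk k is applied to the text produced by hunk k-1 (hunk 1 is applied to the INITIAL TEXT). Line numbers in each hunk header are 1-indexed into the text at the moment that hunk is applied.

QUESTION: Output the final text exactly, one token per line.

Hunk 1: at line 2 remove [cexo,fghpi] add [zkd,tdard,awja] -> 11 lines: rlxp tyf vtqk zkd tdard awja knaey wotmu xiktc tua pklh
Hunk 2: at line 4 remove [awja] add [jpt,dtmf,nof] -> 13 lines: rlxp tyf vtqk zkd tdard jpt dtmf nof knaey wotmu xiktc tua pklh
Hunk 3: at line 1 remove [vtqk,zkd] add [efazj,stihf] -> 13 lines: rlxp tyf efazj stihf tdard jpt dtmf nof knaey wotmu xiktc tua pklh
Hunk 4: at line 7 remove [knaey] add [gpfs,jgm,arjy] -> 15 lines: rlxp tyf efazj stihf tdard jpt dtmf nof gpfs jgm arjy wotmu xiktc tua pklh

Answer: rlxp
tyf
efazj
stihf
tdard
jpt
dtmf
nof
gpfs
jgm
arjy
wotmu
xiktc
tua
pklh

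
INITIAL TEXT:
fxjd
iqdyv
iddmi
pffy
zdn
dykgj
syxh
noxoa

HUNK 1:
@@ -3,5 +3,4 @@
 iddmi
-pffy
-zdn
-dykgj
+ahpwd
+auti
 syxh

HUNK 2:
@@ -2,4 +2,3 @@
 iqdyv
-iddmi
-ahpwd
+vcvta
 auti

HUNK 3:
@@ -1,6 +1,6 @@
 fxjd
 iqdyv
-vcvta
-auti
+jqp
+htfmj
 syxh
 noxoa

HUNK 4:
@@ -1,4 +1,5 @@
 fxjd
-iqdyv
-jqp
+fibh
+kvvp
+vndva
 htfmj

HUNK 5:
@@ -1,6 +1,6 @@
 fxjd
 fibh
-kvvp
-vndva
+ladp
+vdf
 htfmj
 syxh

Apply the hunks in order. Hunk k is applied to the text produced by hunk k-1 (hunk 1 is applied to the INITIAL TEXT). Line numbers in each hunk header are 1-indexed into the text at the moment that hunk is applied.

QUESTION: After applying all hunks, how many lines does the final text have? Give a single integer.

Answer: 7

Derivation:
Hunk 1: at line 3 remove [pffy,zdn,dykgj] add [ahpwd,auti] -> 7 lines: fxjd iqdyv iddmi ahpwd auti syxh noxoa
Hunk 2: at line 2 remove [iddmi,ahpwd] add [vcvta] -> 6 lines: fxjd iqdyv vcvta auti syxh noxoa
Hunk 3: at line 1 remove [vcvta,auti] add [jqp,htfmj] -> 6 lines: fxjd iqdyv jqp htfmj syxh noxoa
Hunk 4: at line 1 remove [iqdyv,jqp] add [fibh,kvvp,vndva] -> 7 lines: fxjd fibh kvvp vndva htfmj syxh noxoa
Hunk 5: at line 1 remove [kvvp,vndva] add [ladp,vdf] -> 7 lines: fxjd fibh ladp vdf htfmj syxh noxoa
Final line count: 7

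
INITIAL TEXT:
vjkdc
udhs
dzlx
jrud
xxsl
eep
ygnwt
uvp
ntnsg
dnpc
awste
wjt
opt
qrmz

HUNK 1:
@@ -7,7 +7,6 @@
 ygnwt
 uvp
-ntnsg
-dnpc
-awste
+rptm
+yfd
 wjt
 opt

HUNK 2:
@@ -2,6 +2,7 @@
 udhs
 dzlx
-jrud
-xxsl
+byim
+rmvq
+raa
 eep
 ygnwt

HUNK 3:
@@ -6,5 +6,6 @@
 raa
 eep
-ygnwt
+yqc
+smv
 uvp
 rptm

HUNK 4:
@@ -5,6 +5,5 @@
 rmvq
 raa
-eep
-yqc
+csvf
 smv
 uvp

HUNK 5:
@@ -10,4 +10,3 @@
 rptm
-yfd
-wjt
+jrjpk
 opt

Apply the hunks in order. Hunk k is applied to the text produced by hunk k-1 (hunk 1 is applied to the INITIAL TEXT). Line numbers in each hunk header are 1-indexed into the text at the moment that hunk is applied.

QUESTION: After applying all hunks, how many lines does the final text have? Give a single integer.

Hunk 1: at line 7 remove [ntnsg,dnpc,awste] add [rptm,yfd] -> 13 lines: vjkdc udhs dzlx jrud xxsl eep ygnwt uvp rptm yfd wjt opt qrmz
Hunk 2: at line 2 remove [jrud,xxsl] add [byim,rmvq,raa] -> 14 lines: vjkdc udhs dzlx byim rmvq raa eep ygnwt uvp rptm yfd wjt opt qrmz
Hunk 3: at line 6 remove [ygnwt] add [yqc,smv] -> 15 lines: vjkdc udhs dzlx byim rmvq raa eep yqc smv uvp rptm yfd wjt opt qrmz
Hunk 4: at line 5 remove [eep,yqc] add [csvf] -> 14 lines: vjkdc udhs dzlx byim rmvq raa csvf smv uvp rptm yfd wjt opt qrmz
Hunk 5: at line 10 remove [yfd,wjt] add [jrjpk] -> 13 lines: vjkdc udhs dzlx byim rmvq raa csvf smv uvp rptm jrjpk opt qrmz
Final line count: 13

Answer: 13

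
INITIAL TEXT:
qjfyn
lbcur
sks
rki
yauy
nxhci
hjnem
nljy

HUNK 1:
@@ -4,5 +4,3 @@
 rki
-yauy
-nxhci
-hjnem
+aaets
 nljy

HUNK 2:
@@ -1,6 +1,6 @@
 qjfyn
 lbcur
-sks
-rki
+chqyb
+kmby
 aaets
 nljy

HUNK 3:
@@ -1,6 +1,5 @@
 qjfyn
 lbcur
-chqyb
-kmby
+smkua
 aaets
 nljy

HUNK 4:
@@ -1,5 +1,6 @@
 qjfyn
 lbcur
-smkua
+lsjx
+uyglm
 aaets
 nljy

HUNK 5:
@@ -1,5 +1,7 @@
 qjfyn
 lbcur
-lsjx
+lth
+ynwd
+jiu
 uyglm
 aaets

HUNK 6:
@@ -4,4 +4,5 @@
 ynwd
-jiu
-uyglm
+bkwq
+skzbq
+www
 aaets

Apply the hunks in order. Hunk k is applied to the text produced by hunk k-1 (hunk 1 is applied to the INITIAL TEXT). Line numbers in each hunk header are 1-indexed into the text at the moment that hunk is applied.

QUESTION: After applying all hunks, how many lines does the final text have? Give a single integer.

Hunk 1: at line 4 remove [yauy,nxhci,hjnem] add [aaets] -> 6 lines: qjfyn lbcur sks rki aaets nljy
Hunk 2: at line 1 remove [sks,rki] add [chqyb,kmby] -> 6 lines: qjfyn lbcur chqyb kmby aaets nljy
Hunk 3: at line 1 remove [chqyb,kmby] add [smkua] -> 5 lines: qjfyn lbcur smkua aaets nljy
Hunk 4: at line 1 remove [smkua] add [lsjx,uyglm] -> 6 lines: qjfyn lbcur lsjx uyglm aaets nljy
Hunk 5: at line 1 remove [lsjx] add [lth,ynwd,jiu] -> 8 lines: qjfyn lbcur lth ynwd jiu uyglm aaets nljy
Hunk 6: at line 4 remove [jiu,uyglm] add [bkwq,skzbq,www] -> 9 lines: qjfyn lbcur lth ynwd bkwq skzbq www aaets nljy
Final line count: 9

Answer: 9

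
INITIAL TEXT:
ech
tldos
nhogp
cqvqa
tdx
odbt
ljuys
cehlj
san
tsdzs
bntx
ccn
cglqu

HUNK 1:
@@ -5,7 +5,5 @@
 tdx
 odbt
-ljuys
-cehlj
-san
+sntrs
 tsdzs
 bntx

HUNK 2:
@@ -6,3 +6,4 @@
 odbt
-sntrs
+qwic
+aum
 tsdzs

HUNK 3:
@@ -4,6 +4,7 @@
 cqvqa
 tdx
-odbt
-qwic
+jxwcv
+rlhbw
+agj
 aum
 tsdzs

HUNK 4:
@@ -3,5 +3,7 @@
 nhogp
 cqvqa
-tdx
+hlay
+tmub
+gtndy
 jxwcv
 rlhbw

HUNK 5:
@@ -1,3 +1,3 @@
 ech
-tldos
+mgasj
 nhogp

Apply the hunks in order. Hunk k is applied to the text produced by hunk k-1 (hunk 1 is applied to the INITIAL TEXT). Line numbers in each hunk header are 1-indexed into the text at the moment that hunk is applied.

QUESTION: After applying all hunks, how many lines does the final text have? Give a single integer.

Answer: 15

Derivation:
Hunk 1: at line 5 remove [ljuys,cehlj,san] add [sntrs] -> 11 lines: ech tldos nhogp cqvqa tdx odbt sntrs tsdzs bntx ccn cglqu
Hunk 2: at line 6 remove [sntrs] add [qwic,aum] -> 12 lines: ech tldos nhogp cqvqa tdx odbt qwic aum tsdzs bntx ccn cglqu
Hunk 3: at line 4 remove [odbt,qwic] add [jxwcv,rlhbw,agj] -> 13 lines: ech tldos nhogp cqvqa tdx jxwcv rlhbw agj aum tsdzs bntx ccn cglqu
Hunk 4: at line 3 remove [tdx] add [hlay,tmub,gtndy] -> 15 lines: ech tldos nhogp cqvqa hlay tmub gtndy jxwcv rlhbw agj aum tsdzs bntx ccn cglqu
Hunk 5: at line 1 remove [tldos] add [mgasj] -> 15 lines: ech mgasj nhogp cqvqa hlay tmub gtndy jxwcv rlhbw agj aum tsdzs bntx ccn cglqu
Final line count: 15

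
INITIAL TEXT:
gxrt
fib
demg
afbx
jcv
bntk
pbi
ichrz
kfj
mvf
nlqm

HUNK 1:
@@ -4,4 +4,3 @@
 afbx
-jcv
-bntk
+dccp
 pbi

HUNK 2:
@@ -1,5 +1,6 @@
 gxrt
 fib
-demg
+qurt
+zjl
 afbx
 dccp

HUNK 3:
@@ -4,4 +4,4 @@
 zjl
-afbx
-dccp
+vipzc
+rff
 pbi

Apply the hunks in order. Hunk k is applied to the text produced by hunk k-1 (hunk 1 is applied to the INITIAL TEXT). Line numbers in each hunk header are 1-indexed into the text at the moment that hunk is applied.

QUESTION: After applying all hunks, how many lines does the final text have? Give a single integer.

Hunk 1: at line 4 remove [jcv,bntk] add [dccp] -> 10 lines: gxrt fib demg afbx dccp pbi ichrz kfj mvf nlqm
Hunk 2: at line 1 remove [demg] add [qurt,zjl] -> 11 lines: gxrt fib qurt zjl afbx dccp pbi ichrz kfj mvf nlqm
Hunk 3: at line 4 remove [afbx,dccp] add [vipzc,rff] -> 11 lines: gxrt fib qurt zjl vipzc rff pbi ichrz kfj mvf nlqm
Final line count: 11

Answer: 11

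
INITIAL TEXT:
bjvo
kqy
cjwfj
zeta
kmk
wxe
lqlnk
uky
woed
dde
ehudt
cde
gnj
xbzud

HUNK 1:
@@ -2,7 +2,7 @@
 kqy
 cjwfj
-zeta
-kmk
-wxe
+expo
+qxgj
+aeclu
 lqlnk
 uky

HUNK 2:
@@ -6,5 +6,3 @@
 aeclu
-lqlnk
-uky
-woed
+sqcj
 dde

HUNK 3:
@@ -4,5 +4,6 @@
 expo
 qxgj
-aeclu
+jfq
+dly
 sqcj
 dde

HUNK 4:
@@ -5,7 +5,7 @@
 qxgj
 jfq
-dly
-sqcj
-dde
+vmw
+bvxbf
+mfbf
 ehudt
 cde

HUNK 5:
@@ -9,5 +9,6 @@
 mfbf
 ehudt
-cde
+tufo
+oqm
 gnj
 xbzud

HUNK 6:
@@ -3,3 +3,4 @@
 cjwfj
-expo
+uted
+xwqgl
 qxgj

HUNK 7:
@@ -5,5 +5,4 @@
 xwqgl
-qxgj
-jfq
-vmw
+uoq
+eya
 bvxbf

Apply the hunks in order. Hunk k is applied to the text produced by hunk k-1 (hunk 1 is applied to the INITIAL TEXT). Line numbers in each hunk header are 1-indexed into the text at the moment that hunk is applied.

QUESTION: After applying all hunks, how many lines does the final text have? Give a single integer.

Answer: 14

Derivation:
Hunk 1: at line 2 remove [zeta,kmk,wxe] add [expo,qxgj,aeclu] -> 14 lines: bjvo kqy cjwfj expo qxgj aeclu lqlnk uky woed dde ehudt cde gnj xbzud
Hunk 2: at line 6 remove [lqlnk,uky,woed] add [sqcj] -> 12 lines: bjvo kqy cjwfj expo qxgj aeclu sqcj dde ehudt cde gnj xbzud
Hunk 3: at line 4 remove [aeclu] add [jfq,dly] -> 13 lines: bjvo kqy cjwfj expo qxgj jfq dly sqcj dde ehudt cde gnj xbzud
Hunk 4: at line 5 remove [dly,sqcj,dde] add [vmw,bvxbf,mfbf] -> 13 lines: bjvo kqy cjwfj expo qxgj jfq vmw bvxbf mfbf ehudt cde gnj xbzud
Hunk 5: at line 9 remove [cde] add [tufo,oqm] -> 14 lines: bjvo kqy cjwfj expo qxgj jfq vmw bvxbf mfbf ehudt tufo oqm gnj xbzud
Hunk 6: at line 3 remove [expo] add [uted,xwqgl] -> 15 lines: bjvo kqy cjwfj uted xwqgl qxgj jfq vmw bvxbf mfbf ehudt tufo oqm gnj xbzud
Hunk 7: at line 5 remove [qxgj,jfq,vmw] add [uoq,eya] -> 14 lines: bjvo kqy cjwfj uted xwqgl uoq eya bvxbf mfbf ehudt tufo oqm gnj xbzud
Final line count: 14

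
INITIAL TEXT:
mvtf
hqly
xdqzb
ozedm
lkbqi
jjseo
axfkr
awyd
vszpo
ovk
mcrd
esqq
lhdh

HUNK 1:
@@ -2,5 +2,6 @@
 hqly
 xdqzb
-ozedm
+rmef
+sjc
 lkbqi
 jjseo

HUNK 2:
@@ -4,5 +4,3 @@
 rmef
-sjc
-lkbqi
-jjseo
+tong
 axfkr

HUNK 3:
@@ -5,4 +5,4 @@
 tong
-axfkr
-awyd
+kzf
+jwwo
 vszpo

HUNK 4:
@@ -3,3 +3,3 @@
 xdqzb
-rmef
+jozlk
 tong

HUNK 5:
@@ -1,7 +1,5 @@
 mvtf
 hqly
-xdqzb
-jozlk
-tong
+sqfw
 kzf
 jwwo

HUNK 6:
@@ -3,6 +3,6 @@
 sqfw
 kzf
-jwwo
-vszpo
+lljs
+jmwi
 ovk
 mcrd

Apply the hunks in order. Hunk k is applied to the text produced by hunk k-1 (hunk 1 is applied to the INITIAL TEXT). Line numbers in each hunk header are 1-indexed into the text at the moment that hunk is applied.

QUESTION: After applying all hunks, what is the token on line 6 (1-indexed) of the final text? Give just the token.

Hunk 1: at line 2 remove [ozedm] add [rmef,sjc] -> 14 lines: mvtf hqly xdqzb rmef sjc lkbqi jjseo axfkr awyd vszpo ovk mcrd esqq lhdh
Hunk 2: at line 4 remove [sjc,lkbqi,jjseo] add [tong] -> 12 lines: mvtf hqly xdqzb rmef tong axfkr awyd vszpo ovk mcrd esqq lhdh
Hunk 3: at line 5 remove [axfkr,awyd] add [kzf,jwwo] -> 12 lines: mvtf hqly xdqzb rmef tong kzf jwwo vszpo ovk mcrd esqq lhdh
Hunk 4: at line 3 remove [rmef] add [jozlk] -> 12 lines: mvtf hqly xdqzb jozlk tong kzf jwwo vszpo ovk mcrd esqq lhdh
Hunk 5: at line 1 remove [xdqzb,jozlk,tong] add [sqfw] -> 10 lines: mvtf hqly sqfw kzf jwwo vszpo ovk mcrd esqq lhdh
Hunk 6: at line 3 remove [jwwo,vszpo] add [lljs,jmwi] -> 10 lines: mvtf hqly sqfw kzf lljs jmwi ovk mcrd esqq lhdh
Final line 6: jmwi

Answer: jmwi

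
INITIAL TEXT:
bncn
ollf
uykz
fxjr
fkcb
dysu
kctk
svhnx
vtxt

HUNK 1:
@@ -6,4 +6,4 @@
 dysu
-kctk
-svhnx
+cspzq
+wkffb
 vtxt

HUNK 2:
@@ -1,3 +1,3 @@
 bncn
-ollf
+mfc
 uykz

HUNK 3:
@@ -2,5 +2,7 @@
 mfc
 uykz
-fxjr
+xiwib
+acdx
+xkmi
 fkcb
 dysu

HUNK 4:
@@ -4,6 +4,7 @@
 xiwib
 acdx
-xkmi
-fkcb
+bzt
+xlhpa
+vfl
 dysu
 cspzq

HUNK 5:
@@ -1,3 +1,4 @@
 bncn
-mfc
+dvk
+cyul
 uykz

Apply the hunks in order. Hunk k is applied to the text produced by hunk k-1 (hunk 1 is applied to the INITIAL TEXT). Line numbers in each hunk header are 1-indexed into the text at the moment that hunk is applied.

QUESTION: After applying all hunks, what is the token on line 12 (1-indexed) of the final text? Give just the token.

Hunk 1: at line 6 remove [kctk,svhnx] add [cspzq,wkffb] -> 9 lines: bncn ollf uykz fxjr fkcb dysu cspzq wkffb vtxt
Hunk 2: at line 1 remove [ollf] add [mfc] -> 9 lines: bncn mfc uykz fxjr fkcb dysu cspzq wkffb vtxt
Hunk 3: at line 2 remove [fxjr] add [xiwib,acdx,xkmi] -> 11 lines: bncn mfc uykz xiwib acdx xkmi fkcb dysu cspzq wkffb vtxt
Hunk 4: at line 4 remove [xkmi,fkcb] add [bzt,xlhpa,vfl] -> 12 lines: bncn mfc uykz xiwib acdx bzt xlhpa vfl dysu cspzq wkffb vtxt
Hunk 5: at line 1 remove [mfc] add [dvk,cyul] -> 13 lines: bncn dvk cyul uykz xiwib acdx bzt xlhpa vfl dysu cspzq wkffb vtxt
Final line 12: wkffb

Answer: wkffb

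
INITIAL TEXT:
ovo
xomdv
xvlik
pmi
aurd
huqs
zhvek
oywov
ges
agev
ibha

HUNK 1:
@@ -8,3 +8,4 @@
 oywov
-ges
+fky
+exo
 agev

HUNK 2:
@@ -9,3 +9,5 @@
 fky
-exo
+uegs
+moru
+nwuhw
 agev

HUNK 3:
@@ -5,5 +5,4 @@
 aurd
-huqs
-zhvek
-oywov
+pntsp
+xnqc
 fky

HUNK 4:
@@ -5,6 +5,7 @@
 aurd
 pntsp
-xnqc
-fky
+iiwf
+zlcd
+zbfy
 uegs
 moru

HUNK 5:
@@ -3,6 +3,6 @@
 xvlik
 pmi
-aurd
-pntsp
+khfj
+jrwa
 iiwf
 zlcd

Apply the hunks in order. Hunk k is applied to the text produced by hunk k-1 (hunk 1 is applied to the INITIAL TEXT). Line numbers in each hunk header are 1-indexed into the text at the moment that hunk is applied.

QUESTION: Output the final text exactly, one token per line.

Answer: ovo
xomdv
xvlik
pmi
khfj
jrwa
iiwf
zlcd
zbfy
uegs
moru
nwuhw
agev
ibha

Derivation:
Hunk 1: at line 8 remove [ges] add [fky,exo] -> 12 lines: ovo xomdv xvlik pmi aurd huqs zhvek oywov fky exo agev ibha
Hunk 2: at line 9 remove [exo] add [uegs,moru,nwuhw] -> 14 lines: ovo xomdv xvlik pmi aurd huqs zhvek oywov fky uegs moru nwuhw agev ibha
Hunk 3: at line 5 remove [huqs,zhvek,oywov] add [pntsp,xnqc] -> 13 lines: ovo xomdv xvlik pmi aurd pntsp xnqc fky uegs moru nwuhw agev ibha
Hunk 4: at line 5 remove [xnqc,fky] add [iiwf,zlcd,zbfy] -> 14 lines: ovo xomdv xvlik pmi aurd pntsp iiwf zlcd zbfy uegs moru nwuhw agev ibha
Hunk 5: at line 3 remove [aurd,pntsp] add [khfj,jrwa] -> 14 lines: ovo xomdv xvlik pmi khfj jrwa iiwf zlcd zbfy uegs moru nwuhw agev ibha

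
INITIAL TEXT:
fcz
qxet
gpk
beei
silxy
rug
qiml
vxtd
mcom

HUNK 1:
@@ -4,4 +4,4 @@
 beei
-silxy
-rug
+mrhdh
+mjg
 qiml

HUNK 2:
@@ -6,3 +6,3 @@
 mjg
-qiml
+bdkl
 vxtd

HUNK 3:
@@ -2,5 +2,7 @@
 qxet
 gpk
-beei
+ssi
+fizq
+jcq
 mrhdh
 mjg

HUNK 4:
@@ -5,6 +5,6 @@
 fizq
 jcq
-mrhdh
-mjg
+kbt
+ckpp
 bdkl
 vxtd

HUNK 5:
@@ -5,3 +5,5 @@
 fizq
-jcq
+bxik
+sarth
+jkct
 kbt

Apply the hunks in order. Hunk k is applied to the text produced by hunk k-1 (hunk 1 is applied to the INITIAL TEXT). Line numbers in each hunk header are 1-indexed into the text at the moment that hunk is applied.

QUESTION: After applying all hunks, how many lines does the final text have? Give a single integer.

Hunk 1: at line 4 remove [silxy,rug] add [mrhdh,mjg] -> 9 lines: fcz qxet gpk beei mrhdh mjg qiml vxtd mcom
Hunk 2: at line 6 remove [qiml] add [bdkl] -> 9 lines: fcz qxet gpk beei mrhdh mjg bdkl vxtd mcom
Hunk 3: at line 2 remove [beei] add [ssi,fizq,jcq] -> 11 lines: fcz qxet gpk ssi fizq jcq mrhdh mjg bdkl vxtd mcom
Hunk 4: at line 5 remove [mrhdh,mjg] add [kbt,ckpp] -> 11 lines: fcz qxet gpk ssi fizq jcq kbt ckpp bdkl vxtd mcom
Hunk 5: at line 5 remove [jcq] add [bxik,sarth,jkct] -> 13 lines: fcz qxet gpk ssi fizq bxik sarth jkct kbt ckpp bdkl vxtd mcom
Final line count: 13

Answer: 13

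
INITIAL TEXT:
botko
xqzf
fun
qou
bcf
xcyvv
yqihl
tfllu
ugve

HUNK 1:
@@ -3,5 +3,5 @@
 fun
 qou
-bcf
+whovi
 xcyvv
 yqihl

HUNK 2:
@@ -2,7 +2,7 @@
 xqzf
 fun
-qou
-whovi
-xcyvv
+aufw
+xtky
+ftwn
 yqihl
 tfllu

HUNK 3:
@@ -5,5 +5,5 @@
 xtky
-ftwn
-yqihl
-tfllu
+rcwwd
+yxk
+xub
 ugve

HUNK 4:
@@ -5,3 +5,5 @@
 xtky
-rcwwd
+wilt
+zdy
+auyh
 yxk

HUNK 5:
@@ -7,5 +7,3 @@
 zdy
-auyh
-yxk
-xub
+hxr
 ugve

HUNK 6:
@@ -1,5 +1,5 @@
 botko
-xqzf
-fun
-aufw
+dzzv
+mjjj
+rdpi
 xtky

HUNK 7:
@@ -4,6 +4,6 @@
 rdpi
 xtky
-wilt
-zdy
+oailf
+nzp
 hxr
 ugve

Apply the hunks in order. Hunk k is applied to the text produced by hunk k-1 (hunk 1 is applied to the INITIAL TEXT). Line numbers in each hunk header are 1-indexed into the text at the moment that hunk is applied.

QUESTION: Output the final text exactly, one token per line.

Answer: botko
dzzv
mjjj
rdpi
xtky
oailf
nzp
hxr
ugve

Derivation:
Hunk 1: at line 3 remove [bcf] add [whovi] -> 9 lines: botko xqzf fun qou whovi xcyvv yqihl tfllu ugve
Hunk 2: at line 2 remove [qou,whovi,xcyvv] add [aufw,xtky,ftwn] -> 9 lines: botko xqzf fun aufw xtky ftwn yqihl tfllu ugve
Hunk 3: at line 5 remove [ftwn,yqihl,tfllu] add [rcwwd,yxk,xub] -> 9 lines: botko xqzf fun aufw xtky rcwwd yxk xub ugve
Hunk 4: at line 5 remove [rcwwd] add [wilt,zdy,auyh] -> 11 lines: botko xqzf fun aufw xtky wilt zdy auyh yxk xub ugve
Hunk 5: at line 7 remove [auyh,yxk,xub] add [hxr] -> 9 lines: botko xqzf fun aufw xtky wilt zdy hxr ugve
Hunk 6: at line 1 remove [xqzf,fun,aufw] add [dzzv,mjjj,rdpi] -> 9 lines: botko dzzv mjjj rdpi xtky wilt zdy hxr ugve
Hunk 7: at line 4 remove [wilt,zdy] add [oailf,nzp] -> 9 lines: botko dzzv mjjj rdpi xtky oailf nzp hxr ugve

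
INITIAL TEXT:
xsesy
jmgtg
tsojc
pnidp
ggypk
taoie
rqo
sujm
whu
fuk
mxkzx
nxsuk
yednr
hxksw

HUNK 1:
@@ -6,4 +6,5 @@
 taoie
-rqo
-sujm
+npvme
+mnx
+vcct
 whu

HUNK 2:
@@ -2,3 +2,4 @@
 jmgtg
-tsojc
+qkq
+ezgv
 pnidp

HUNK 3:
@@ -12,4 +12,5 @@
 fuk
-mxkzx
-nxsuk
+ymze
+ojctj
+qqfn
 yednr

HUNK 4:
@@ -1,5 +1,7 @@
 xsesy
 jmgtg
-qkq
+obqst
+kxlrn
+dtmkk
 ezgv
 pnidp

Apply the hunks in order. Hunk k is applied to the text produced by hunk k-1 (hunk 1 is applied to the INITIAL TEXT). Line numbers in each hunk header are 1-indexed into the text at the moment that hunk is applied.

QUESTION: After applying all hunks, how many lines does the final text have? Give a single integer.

Answer: 19

Derivation:
Hunk 1: at line 6 remove [rqo,sujm] add [npvme,mnx,vcct] -> 15 lines: xsesy jmgtg tsojc pnidp ggypk taoie npvme mnx vcct whu fuk mxkzx nxsuk yednr hxksw
Hunk 2: at line 2 remove [tsojc] add [qkq,ezgv] -> 16 lines: xsesy jmgtg qkq ezgv pnidp ggypk taoie npvme mnx vcct whu fuk mxkzx nxsuk yednr hxksw
Hunk 3: at line 12 remove [mxkzx,nxsuk] add [ymze,ojctj,qqfn] -> 17 lines: xsesy jmgtg qkq ezgv pnidp ggypk taoie npvme mnx vcct whu fuk ymze ojctj qqfn yednr hxksw
Hunk 4: at line 1 remove [qkq] add [obqst,kxlrn,dtmkk] -> 19 lines: xsesy jmgtg obqst kxlrn dtmkk ezgv pnidp ggypk taoie npvme mnx vcct whu fuk ymze ojctj qqfn yednr hxksw
Final line count: 19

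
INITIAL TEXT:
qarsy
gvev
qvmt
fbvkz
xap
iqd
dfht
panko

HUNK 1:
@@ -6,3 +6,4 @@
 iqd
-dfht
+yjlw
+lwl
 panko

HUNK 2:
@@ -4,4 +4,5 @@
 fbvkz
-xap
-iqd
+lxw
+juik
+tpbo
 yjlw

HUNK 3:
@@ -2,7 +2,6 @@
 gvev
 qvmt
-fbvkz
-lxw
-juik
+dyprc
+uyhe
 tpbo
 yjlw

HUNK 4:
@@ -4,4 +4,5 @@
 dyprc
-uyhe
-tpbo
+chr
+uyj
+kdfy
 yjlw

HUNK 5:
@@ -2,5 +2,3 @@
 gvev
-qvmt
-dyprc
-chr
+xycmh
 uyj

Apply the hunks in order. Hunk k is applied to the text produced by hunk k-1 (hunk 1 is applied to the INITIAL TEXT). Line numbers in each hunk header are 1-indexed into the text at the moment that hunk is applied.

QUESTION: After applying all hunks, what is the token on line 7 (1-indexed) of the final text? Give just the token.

Hunk 1: at line 6 remove [dfht] add [yjlw,lwl] -> 9 lines: qarsy gvev qvmt fbvkz xap iqd yjlw lwl panko
Hunk 2: at line 4 remove [xap,iqd] add [lxw,juik,tpbo] -> 10 lines: qarsy gvev qvmt fbvkz lxw juik tpbo yjlw lwl panko
Hunk 3: at line 2 remove [fbvkz,lxw,juik] add [dyprc,uyhe] -> 9 lines: qarsy gvev qvmt dyprc uyhe tpbo yjlw lwl panko
Hunk 4: at line 4 remove [uyhe,tpbo] add [chr,uyj,kdfy] -> 10 lines: qarsy gvev qvmt dyprc chr uyj kdfy yjlw lwl panko
Hunk 5: at line 2 remove [qvmt,dyprc,chr] add [xycmh] -> 8 lines: qarsy gvev xycmh uyj kdfy yjlw lwl panko
Final line 7: lwl

Answer: lwl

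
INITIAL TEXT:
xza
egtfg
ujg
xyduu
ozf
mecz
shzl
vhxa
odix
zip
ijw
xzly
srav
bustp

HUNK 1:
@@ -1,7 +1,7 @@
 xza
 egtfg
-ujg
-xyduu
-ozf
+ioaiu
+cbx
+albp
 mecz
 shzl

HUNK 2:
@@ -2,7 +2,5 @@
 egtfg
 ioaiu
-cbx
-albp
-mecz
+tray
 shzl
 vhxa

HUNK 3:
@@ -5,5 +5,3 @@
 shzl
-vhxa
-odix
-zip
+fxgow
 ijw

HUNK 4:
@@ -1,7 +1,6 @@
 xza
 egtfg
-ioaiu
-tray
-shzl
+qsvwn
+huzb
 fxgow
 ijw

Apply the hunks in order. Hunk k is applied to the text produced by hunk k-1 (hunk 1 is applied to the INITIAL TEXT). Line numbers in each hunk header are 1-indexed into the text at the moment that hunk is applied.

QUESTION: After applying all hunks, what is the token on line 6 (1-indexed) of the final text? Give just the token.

Hunk 1: at line 1 remove [ujg,xyduu,ozf] add [ioaiu,cbx,albp] -> 14 lines: xza egtfg ioaiu cbx albp mecz shzl vhxa odix zip ijw xzly srav bustp
Hunk 2: at line 2 remove [cbx,albp,mecz] add [tray] -> 12 lines: xza egtfg ioaiu tray shzl vhxa odix zip ijw xzly srav bustp
Hunk 3: at line 5 remove [vhxa,odix,zip] add [fxgow] -> 10 lines: xza egtfg ioaiu tray shzl fxgow ijw xzly srav bustp
Hunk 4: at line 1 remove [ioaiu,tray,shzl] add [qsvwn,huzb] -> 9 lines: xza egtfg qsvwn huzb fxgow ijw xzly srav bustp
Final line 6: ijw

Answer: ijw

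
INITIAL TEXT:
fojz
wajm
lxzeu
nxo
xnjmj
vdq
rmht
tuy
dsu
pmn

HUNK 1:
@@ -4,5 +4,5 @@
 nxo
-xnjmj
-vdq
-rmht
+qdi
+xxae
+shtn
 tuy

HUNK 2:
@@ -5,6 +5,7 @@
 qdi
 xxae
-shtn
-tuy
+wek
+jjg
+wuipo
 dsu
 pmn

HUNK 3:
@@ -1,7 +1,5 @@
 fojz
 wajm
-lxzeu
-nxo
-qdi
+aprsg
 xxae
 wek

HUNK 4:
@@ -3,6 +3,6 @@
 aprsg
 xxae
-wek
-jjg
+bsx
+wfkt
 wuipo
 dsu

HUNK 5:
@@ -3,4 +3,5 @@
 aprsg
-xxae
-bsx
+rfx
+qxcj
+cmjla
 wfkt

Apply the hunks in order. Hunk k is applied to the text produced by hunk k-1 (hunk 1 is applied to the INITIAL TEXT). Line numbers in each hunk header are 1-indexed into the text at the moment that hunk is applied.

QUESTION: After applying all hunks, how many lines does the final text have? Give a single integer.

Hunk 1: at line 4 remove [xnjmj,vdq,rmht] add [qdi,xxae,shtn] -> 10 lines: fojz wajm lxzeu nxo qdi xxae shtn tuy dsu pmn
Hunk 2: at line 5 remove [shtn,tuy] add [wek,jjg,wuipo] -> 11 lines: fojz wajm lxzeu nxo qdi xxae wek jjg wuipo dsu pmn
Hunk 3: at line 1 remove [lxzeu,nxo,qdi] add [aprsg] -> 9 lines: fojz wajm aprsg xxae wek jjg wuipo dsu pmn
Hunk 4: at line 3 remove [wek,jjg] add [bsx,wfkt] -> 9 lines: fojz wajm aprsg xxae bsx wfkt wuipo dsu pmn
Hunk 5: at line 3 remove [xxae,bsx] add [rfx,qxcj,cmjla] -> 10 lines: fojz wajm aprsg rfx qxcj cmjla wfkt wuipo dsu pmn
Final line count: 10

Answer: 10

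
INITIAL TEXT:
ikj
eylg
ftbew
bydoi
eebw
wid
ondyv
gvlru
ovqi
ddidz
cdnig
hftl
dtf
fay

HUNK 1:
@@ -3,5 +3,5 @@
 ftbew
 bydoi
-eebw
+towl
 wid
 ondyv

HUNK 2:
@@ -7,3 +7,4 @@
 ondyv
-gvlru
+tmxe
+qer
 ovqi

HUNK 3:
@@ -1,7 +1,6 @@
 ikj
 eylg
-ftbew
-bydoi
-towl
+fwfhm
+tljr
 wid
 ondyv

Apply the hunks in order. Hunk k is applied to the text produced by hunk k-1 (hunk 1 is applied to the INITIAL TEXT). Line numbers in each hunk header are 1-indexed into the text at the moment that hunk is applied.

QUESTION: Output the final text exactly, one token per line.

Hunk 1: at line 3 remove [eebw] add [towl] -> 14 lines: ikj eylg ftbew bydoi towl wid ondyv gvlru ovqi ddidz cdnig hftl dtf fay
Hunk 2: at line 7 remove [gvlru] add [tmxe,qer] -> 15 lines: ikj eylg ftbew bydoi towl wid ondyv tmxe qer ovqi ddidz cdnig hftl dtf fay
Hunk 3: at line 1 remove [ftbew,bydoi,towl] add [fwfhm,tljr] -> 14 lines: ikj eylg fwfhm tljr wid ondyv tmxe qer ovqi ddidz cdnig hftl dtf fay

Answer: ikj
eylg
fwfhm
tljr
wid
ondyv
tmxe
qer
ovqi
ddidz
cdnig
hftl
dtf
fay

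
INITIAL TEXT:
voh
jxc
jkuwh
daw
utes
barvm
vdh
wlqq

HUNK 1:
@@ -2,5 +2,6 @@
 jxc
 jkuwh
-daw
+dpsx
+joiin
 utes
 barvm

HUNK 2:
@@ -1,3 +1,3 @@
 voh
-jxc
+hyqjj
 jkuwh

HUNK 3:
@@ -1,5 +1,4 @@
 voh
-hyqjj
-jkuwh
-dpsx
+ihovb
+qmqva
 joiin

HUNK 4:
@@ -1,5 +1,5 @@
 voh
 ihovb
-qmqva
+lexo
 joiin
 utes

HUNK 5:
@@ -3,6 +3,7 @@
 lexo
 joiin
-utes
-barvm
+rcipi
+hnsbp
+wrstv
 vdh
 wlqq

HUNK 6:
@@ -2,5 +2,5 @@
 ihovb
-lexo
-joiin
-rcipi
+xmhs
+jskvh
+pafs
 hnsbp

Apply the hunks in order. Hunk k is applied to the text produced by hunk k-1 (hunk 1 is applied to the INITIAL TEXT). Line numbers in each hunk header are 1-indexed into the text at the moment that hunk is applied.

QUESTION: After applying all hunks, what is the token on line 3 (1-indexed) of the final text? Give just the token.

Hunk 1: at line 2 remove [daw] add [dpsx,joiin] -> 9 lines: voh jxc jkuwh dpsx joiin utes barvm vdh wlqq
Hunk 2: at line 1 remove [jxc] add [hyqjj] -> 9 lines: voh hyqjj jkuwh dpsx joiin utes barvm vdh wlqq
Hunk 3: at line 1 remove [hyqjj,jkuwh,dpsx] add [ihovb,qmqva] -> 8 lines: voh ihovb qmqva joiin utes barvm vdh wlqq
Hunk 4: at line 1 remove [qmqva] add [lexo] -> 8 lines: voh ihovb lexo joiin utes barvm vdh wlqq
Hunk 5: at line 3 remove [utes,barvm] add [rcipi,hnsbp,wrstv] -> 9 lines: voh ihovb lexo joiin rcipi hnsbp wrstv vdh wlqq
Hunk 6: at line 2 remove [lexo,joiin,rcipi] add [xmhs,jskvh,pafs] -> 9 lines: voh ihovb xmhs jskvh pafs hnsbp wrstv vdh wlqq
Final line 3: xmhs

Answer: xmhs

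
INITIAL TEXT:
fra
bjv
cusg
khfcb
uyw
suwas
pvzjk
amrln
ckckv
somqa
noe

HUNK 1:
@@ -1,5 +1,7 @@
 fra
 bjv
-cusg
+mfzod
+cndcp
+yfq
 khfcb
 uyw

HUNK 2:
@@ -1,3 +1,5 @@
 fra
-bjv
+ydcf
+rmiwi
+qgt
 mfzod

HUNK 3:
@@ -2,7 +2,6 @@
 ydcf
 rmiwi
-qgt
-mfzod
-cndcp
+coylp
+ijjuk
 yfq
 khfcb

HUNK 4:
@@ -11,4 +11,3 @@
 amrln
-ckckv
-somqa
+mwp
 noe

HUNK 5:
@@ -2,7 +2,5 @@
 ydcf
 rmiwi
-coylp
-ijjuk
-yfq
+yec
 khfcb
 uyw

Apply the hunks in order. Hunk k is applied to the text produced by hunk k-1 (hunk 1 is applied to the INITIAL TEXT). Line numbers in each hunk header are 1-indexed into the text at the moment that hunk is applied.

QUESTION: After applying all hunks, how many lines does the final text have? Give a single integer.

Hunk 1: at line 1 remove [cusg] add [mfzod,cndcp,yfq] -> 13 lines: fra bjv mfzod cndcp yfq khfcb uyw suwas pvzjk amrln ckckv somqa noe
Hunk 2: at line 1 remove [bjv] add [ydcf,rmiwi,qgt] -> 15 lines: fra ydcf rmiwi qgt mfzod cndcp yfq khfcb uyw suwas pvzjk amrln ckckv somqa noe
Hunk 3: at line 2 remove [qgt,mfzod,cndcp] add [coylp,ijjuk] -> 14 lines: fra ydcf rmiwi coylp ijjuk yfq khfcb uyw suwas pvzjk amrln ckckv somqa noe
Hunk 4: at line 11 remove [ckckv,somqa] add [mwp] -> 13 lines: fra ydcf rmiwi coylp ijjuk yfq khfcb uyw suwas pvzjk amrln mwp noe
Hunk 5: at line 2 remove [coylp,ijjuk,yfq] add [yec] -> 11 lines: fra ydcf rmiwi yec khfcb uyw suwas pvzjk amrln mwp noe
Final line count: 11

Answer: 11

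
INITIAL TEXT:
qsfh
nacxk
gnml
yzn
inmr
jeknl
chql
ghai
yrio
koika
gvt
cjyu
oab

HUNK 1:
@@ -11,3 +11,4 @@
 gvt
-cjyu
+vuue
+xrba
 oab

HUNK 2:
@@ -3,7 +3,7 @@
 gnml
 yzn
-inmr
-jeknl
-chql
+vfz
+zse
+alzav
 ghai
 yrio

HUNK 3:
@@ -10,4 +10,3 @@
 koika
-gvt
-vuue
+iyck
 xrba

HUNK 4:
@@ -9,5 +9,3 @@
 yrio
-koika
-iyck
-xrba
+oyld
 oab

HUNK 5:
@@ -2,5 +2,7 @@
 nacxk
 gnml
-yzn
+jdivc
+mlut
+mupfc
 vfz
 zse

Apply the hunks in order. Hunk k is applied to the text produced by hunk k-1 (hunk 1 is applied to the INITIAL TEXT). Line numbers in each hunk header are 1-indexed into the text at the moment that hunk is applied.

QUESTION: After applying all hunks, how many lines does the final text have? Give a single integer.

Answer: 13

Derivation:
Hunk 1: at line 11 remove [cjyu] add [vuue,xrba] -> 14 lines: qsfh nacxk gnml yzn inmr jeknl chql ghai yrio koika gvt vuue xrba oab
Hunk 2: at line 3 remove [inmr,jeknl,chql] add [vfz,zse,alzav] -> 14 lines: qsfh nacxk gnml yzn vfz zse alzav ghai yrio koika gvt vuue xrba oab
Hunk 3: at line 10 remove [gvt,vuue] add [iyck] -> 13 lines: qsfh nacxk gnml yzn vfz zse alzav ghai yrio koika iyck xrba oab
Hunk 4: at line 9 remove [koika,iyck,xrba] add [oyld] -> 11 lines: qsfh nacxk gnml yzn vfz zse alzav ghai yrio oyld oab
Hunk 5: at line 2 remove [yzn] add [jdivc,mlut,mupfc] -> 13 lines: qsfh nacxk gnml jdivc mlut mupfc vfz zse alzav ghai yrio oyld oab
Final line count: 13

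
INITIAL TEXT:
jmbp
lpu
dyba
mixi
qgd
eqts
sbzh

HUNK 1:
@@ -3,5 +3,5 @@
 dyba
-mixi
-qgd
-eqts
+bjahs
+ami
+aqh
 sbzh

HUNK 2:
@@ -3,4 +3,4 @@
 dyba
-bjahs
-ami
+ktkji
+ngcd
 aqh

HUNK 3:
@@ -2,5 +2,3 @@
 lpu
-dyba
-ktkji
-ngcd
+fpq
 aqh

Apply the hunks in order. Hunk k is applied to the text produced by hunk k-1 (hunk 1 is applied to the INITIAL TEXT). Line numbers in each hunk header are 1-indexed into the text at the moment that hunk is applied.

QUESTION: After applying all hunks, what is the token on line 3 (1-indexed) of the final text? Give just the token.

Hunk 1: at line 3 remove [mixi,qgd,eqts] add [bjahs,ami,aqh] -> 7 lines: jmbp lpu dyba bjahs ami aqh sbzh
Hunk 2: at line 3 remove [bjahs,ami] add [ktkji,ngcd] -> 7 lines: jmbp lpu dyba ktkji ngcd aqh sbzh
Hunk 3: at line 2 remove [dyba,ktkji,ngcd] add [fpq] -> 5 lines: jmbp lpu fpq aqh sbzh
Final line 3: fpq

Answer: fpq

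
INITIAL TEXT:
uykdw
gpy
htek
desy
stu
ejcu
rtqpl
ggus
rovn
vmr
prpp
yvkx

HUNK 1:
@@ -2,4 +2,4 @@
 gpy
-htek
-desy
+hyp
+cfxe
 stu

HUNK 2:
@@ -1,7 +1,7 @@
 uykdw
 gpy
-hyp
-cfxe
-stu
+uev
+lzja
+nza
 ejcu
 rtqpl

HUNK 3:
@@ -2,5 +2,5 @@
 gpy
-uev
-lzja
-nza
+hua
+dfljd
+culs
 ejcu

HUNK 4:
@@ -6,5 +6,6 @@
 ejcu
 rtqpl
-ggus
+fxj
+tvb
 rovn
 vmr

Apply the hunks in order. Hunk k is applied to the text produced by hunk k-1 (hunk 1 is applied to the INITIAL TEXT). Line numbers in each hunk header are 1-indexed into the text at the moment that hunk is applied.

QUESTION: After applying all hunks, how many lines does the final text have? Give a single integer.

Answer: 13

Derivation:
Hunk 1: at line 2 remove [htek,desy] add [hyp,cfxe] -> 12 lines: uykdw gpy hyp cfxe stu ejcu rtqpl ggus rovn vmr prpp yvkx
Hunk 2: at line 1 remove [hyp,cfxe,stu] add [uev,lzja,nza] -> 12 lines: uykdw gpy uev lzja nza ejcu rtqpl ggus rovn vmr prpp yvkx
Hunk 3: at line 2 remove [uev,lzja,nza] add [hua,dfljd,culs] -> 12 lines: uykdw gpy hua dfljd culs ejcu rtqpl ggus rovn vmr prpp yvkx
Hunk 4: at line 6 remove [ggus] add [fxj,tvb] -> 13 lines: uykdw gpy hua dfljd culs ejcu rtqpl fxj tvb rovn vmr prpp yvkx
Final line count: 13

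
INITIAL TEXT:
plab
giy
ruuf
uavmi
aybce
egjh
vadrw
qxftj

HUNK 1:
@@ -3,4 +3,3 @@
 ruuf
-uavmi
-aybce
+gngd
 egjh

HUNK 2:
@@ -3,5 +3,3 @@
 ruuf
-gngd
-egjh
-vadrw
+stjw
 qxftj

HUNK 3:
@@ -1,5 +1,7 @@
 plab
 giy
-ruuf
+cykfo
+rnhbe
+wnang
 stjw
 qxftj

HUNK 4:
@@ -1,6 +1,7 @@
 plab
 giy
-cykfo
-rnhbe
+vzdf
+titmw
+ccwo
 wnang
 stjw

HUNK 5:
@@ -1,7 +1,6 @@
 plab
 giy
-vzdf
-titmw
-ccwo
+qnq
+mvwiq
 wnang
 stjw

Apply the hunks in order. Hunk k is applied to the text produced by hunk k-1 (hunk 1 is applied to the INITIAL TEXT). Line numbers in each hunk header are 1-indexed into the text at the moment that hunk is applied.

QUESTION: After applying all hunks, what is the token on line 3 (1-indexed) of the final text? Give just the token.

Hunk 1: at line 3 remove [uavmi,aybce] add [gngd] -> 7 lines: plab giy ruuf gngd egjh vadrw qxftj
Hunk 2: at line 3 remove [gngd,egjh,vadrw] add [stjw] -> 5 lines: plab giy ruuf stjw qxftj
Hunk 3: at line 1 remove [ruuf] add [cykfo,rnhbe,wnang] -> 7 lines: plab giy cykfo rnhbe wnang stjw qxftj
Hunk 4: at line 1 remove [cykfo,rnhbe] add [vzdf,titmw,ccwo] -> 8 lines: plab giy vzdf titmw ccwo wnang stjw qxftj
Hunk 5: at line 1 remove [vzdf,titmw,ccwo] add [qnq,mvwiq] -> 7 lines: plab giy qnq mvwiq wnang stjw qxftj
Final line 3: qnq

Answer: qnq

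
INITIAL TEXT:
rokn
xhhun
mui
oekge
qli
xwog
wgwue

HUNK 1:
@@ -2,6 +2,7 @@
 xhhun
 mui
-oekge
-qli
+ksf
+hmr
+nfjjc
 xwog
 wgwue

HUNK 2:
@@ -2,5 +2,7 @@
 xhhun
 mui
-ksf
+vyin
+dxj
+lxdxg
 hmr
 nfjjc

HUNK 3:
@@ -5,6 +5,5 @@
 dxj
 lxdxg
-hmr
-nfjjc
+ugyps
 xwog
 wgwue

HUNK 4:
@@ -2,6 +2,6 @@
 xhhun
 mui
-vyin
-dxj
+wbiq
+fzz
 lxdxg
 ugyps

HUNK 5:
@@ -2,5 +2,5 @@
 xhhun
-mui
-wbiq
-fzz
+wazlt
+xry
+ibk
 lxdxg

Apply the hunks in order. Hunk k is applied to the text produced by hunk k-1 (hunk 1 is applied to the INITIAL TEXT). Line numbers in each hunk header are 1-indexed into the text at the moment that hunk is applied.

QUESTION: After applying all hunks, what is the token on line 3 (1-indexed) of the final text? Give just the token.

Hunk 1: at line 2 remove [oekge,qli] add [ksf,hmr,nfjjc] -> 8 lines: rokn xhhun mui ksf hmr nfjjc xwog wgwue
Hunk 2: at line 2 remove [ksf] add [vyin,dxj,lxdxg] -> 10 lines: rokn xhhun mui vyin dxj lxdxg hmr nfjjc xwog wgwue
Hunk 3: at line 5 remove [hmr,nfjjc] add [ugyps] -> 9 lines: rokn xhhun mui vyin dxj lxdxg ugyps xwog wgwue
Hunk 4: at line 2 remove [vyin,dxj] add [wbiq,fzz] -> 9 lines: rokn xhhun mui wbiq fzz lxdxg ugyps xwog wgwue
Hunk 5: at line 2 remove [mui,wbiq,fzz] add [wazlt,xry,ibk] -> 9 lines: rokn xhhun wazlt xry ibk lxdxg ugyps xwog wgwue
Final line 3: wazlt

Answer: wazlt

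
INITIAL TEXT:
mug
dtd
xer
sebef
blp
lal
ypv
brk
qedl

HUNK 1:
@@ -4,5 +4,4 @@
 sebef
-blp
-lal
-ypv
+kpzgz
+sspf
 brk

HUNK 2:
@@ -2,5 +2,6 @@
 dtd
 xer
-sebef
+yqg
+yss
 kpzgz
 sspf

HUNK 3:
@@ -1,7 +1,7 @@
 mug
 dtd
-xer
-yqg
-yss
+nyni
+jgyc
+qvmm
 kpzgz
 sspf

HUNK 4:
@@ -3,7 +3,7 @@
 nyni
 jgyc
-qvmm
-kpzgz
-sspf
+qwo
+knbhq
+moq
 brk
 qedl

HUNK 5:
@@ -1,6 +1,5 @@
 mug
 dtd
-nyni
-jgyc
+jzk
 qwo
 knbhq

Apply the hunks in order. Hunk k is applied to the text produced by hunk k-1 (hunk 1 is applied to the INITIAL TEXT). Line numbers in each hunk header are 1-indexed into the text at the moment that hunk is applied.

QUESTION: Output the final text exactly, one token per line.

Hunk 1: at line 4 remove [blp,lal,ypv] add [kpzgz,sspf] -> 8 lines: mug dtd xer sebef kpzgz sspf brk qedl
Hunk 2: at line 2 remove [sebef] add [yqg,yss] -> 9 lines: mug dtd xer yqg yss kpzgz sspf brk qedl
Hunk 3: at line 1 remove [xer,yqg,yss] add [nyni,jgyc,qvmm] -> 9 lines: mug dtd nyni jgyc qvmm kpzgz sspf brk qedl
Hunk 4: at line 3 remove [qvmm,kpzgz,sspf] add [qwo,knbhq,moq] -> 9 lines: mug dtd nyni jgyc qwo knbhq moq brk qedl
Hunk 5: at line 1 remove [nyni,jgyc] add [jzk] -> 8 lines: mug dtd jzk qwo knbhq moq brk qedl

Answer: mug
dtd
jzk
qwo
knbhq
moq
brk
qedl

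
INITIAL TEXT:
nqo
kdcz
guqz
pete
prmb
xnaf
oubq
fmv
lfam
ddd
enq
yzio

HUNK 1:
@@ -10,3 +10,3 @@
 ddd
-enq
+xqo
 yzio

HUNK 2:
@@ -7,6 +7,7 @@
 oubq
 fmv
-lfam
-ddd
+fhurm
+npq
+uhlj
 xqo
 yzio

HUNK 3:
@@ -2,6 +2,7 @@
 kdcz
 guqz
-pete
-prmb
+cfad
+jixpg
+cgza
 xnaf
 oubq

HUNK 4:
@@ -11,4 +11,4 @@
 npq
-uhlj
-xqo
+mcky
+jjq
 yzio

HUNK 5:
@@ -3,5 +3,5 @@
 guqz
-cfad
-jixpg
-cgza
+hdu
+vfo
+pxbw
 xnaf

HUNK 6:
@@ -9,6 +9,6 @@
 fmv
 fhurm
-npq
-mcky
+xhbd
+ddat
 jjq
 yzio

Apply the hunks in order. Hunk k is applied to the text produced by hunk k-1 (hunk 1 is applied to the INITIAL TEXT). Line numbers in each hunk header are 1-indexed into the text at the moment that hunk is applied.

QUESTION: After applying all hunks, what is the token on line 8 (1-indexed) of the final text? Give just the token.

Hunk 1: at line 10 remove [enq] add [xqo] -> 12 lines: nqo kdcz guqz pete prmb xnaf oubq fmv lfam ddd xqo yzio
Hunk 2: at line 7 remove [lfam,ddd] add [fhurm,npq,uhlj] -> 13 lines: nqo kdcz guqz pete prmb xnaf oubq fmv fhurm npq uhlj xqo yzio
Hunk 3: at line 2 remove [pete,prmb] add [cfad,jixpg,cgza] -> 14 lines: nqo kdcz guqz cfad jixpg cgza xnaf oubq fmv fhurm npq uhlj xqo yzio
Hunk 4: at line 11 remove [uhlj,xqo] add [mcky,jjq] -> 14 lines: nqo kdcz guqz cfad jixpg cgza xnaf oubq fmv fhurm npq mcky jjq yzio
Hunk 5: at line 3 remove [cfad,jixpg,cgza] add [hdu,vfo,pxbw] -> 14 lines: nqo kdcz guqz hdu vfo pxbw xnaf oubq fmv fhurm npq mcky jjq yzio
Hunk 6: at line 9 remove [npq,mcky] add [xhbd,ddat] -> 14 lines: nqo kdcz guqz hdu vfo pxbw xnaf oubq fmv fhurm xhbd ddat jjq yzio
Final line 8: oubq

Answer: oubq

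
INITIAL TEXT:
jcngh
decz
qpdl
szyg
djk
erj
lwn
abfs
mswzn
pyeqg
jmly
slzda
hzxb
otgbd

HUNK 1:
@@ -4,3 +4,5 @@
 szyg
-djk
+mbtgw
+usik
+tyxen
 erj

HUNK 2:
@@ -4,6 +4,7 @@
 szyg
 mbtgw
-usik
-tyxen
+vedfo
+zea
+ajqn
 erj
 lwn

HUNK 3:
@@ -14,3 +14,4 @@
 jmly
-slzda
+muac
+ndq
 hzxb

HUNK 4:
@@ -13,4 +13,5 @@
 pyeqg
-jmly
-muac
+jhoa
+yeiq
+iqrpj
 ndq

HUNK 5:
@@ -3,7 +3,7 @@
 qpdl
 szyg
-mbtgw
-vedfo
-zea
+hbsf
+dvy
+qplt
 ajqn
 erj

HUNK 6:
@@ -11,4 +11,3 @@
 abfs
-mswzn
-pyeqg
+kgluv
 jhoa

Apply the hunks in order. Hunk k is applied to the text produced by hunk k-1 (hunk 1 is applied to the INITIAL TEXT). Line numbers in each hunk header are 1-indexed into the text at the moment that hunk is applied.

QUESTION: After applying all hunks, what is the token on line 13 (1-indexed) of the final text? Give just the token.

Answer: jhoa

Derivation:
Hunk 1: at line 4 remove [djk] add [mbtgw,usik,tyxen] -> 16 lines: jcngh decz qpdl szyg mbtgw usik tyxen erj lwn abfs mswzn pyeqg jmly slzda hzxb otgbd
Hunk 2: at line 4 remove [usik,tyxen] add [vedfo,zea,ajqn] -> 17 lines: jcngh decz qpdl szyg mbtgw vedfo zea ajqn erj lwn abfs mswzn pyeqg jmly slzda hzxb otgbd
Hunk 3: at line 14 remove [slzda] add [muac,ndq] -> 18 lines: jcngh decz qpdl szyg mbtgw vedfo zea ajqn erj lwn abfs mswzn pyeqg jmly muac ndq hzxb otgbd
Hunk 4: at line 13 remove [jmly,muac] add [jhoa,yeiq,iqrpj] -> 19 lines: jcngh decz qpdl szyg mbtgw vedfo zea ajqn erj lwn abfs mswzn pyeqg jhoa yeiq iqrpj ndq hzxb otgbd
Hunk 5: at line 3 remove [mbtgw,vedfo,zea] add [hbsf,dvy,qplt] -> 19 lines: jcngh decz qpdl szyg hbsf dvy qplt ajqn erj lwn abfs mswzn pyeqg jhoa yeiq iqrpj ndq hzxb otgbd
Hunk 6: at line 11 remove [mswzn,pyeqg] add [kgluv] -> 18 lines: jcngh decz qpdl szyg hbsf dvy qplt ajqn erj lwn abfs kgluv jhoa yeiq iqrpj ndq hzxb otgbd
Final line 13: jhoa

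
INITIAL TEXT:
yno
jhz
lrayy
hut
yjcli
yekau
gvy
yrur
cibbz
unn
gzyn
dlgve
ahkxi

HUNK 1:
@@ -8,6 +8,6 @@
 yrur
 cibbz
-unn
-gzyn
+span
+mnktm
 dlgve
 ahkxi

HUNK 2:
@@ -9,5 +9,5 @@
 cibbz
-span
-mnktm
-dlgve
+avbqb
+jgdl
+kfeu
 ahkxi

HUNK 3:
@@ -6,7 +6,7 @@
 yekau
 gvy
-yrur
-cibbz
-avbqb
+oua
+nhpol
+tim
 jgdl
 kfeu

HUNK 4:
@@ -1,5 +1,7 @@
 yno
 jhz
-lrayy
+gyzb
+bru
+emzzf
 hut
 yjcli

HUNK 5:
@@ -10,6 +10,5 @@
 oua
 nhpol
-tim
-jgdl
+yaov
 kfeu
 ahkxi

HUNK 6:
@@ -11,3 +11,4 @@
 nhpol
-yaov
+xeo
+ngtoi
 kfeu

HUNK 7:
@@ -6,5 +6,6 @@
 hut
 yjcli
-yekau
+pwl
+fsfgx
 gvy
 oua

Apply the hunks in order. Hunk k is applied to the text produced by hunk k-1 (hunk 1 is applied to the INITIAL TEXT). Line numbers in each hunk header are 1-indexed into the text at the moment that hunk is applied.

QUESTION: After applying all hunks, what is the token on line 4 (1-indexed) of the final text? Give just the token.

Answer: bru

Derivation:
Hunk 1: at line 8 remove [unn,gzyn] add [span,mnktm] -> 13 lines: yno jhz lrayy hut yjcli yekau gvy yrur cibbz span mnktm dlgve ahkxi
Hunk 2: at line 9 remove [span,mnktm,dlgve] add [avbqb,jgdl,kfeu] -> 13 lines: yno jhz lrayy hut yjcli yekau gvy yrur cibbz avbqb jgdl kfeu ahkxi
Hunk 3: at line 6 remove [yrur,cibbz,avbqb] add [oua,nhpol,tim] -> 13 lines: yno jhz lrayy hut yjcli yekau gvy oua nhpol tim jgdl kfeu ahkxi
Hunk 4: at line 1 remove [lrayy] add [gyzb,bru,emzzf] -> 15 lines: yno jhz gyzb bru emzzf hut yjcli yekau gvy oua nhpol tim jgdl kfeu ahkxi
Hunk 5: at line 10 remove [tim,jgdl] add [yaov] -> 14 lines: yno jhz gyzb bru emzzf hut yjcli yekau gvy oua nhpol yaov kfeu ahkxi
Hunk 6: at line 11 remove [yaov] add [xeo,ngtoi] -> 15 lines: yno jhz gyzb bru emzzf hut yjcli yekau gvy oua nhpol xeo ngtoi kfeu ahkxi
Hunk 7: at line 6 remove [yekau] add [pwl,fsfgx] -> 16 lines: yno jhz gyzb bru emzzf hut yjcli pwl fsfgx gvy oua nhpol xeo ngtoi kfeu ahkxi
Final line 4: bru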